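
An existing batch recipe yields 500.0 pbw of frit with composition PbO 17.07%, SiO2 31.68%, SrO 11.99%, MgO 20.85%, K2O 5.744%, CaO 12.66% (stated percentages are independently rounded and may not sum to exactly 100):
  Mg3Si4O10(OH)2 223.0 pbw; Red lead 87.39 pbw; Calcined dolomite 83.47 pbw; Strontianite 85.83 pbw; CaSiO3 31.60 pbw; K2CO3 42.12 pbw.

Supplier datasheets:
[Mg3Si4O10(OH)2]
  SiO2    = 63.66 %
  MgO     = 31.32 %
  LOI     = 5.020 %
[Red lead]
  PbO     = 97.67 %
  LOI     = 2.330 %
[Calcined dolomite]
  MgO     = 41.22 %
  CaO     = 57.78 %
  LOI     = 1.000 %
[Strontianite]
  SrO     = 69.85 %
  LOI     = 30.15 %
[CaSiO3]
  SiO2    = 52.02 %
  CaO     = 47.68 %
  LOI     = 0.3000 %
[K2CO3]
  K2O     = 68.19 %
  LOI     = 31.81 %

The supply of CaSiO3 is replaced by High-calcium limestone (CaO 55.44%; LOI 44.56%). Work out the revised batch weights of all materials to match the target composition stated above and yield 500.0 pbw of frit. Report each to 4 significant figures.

Each numeric step runs at full precision through the solve. Rounding to four significant figures extends to each intermediate as printed. Every reported number undergoes a single rounding. All derived quantities are recomputed starting from the weights per 500.0 pbw of glass in full precision (the yield, the totals, the six compositions, LOI, net glass mass) as written in the problem or answer text.
Oxide-by-oxide targets in 500.0 pbw frit:
  PbO: 17.07% × 500.0 = 85.35 pbw
  SiO2: 31.68% × 500.0 = 158.4 pbw
  SrO: 11.99% × 500.0 = 59.95 pbw
  MgO: 20.85% × 500.0 = 104.2 pbw
  K2O: 5.744% × 500.0 = 28.72 pbw
  CaO: 12.66% × 500.0 = 63.30 pbw
Oxide-by-oxide audit working from each reported weight, relative to the basis at hand (oxide sums agree with the targets modulo rounding of the values):
  PbO: 87.39·0.9767 = 85.35 pbw (target 85.35 pbw)
  SiO2: 248.8·0.6366 = 158.4 pbw (target 158.4 pbw)
  SrO: 85.83·0.6985 = 59.95 pbw (target 59.95 pbw)
  MgO: 248.8·0.3132 + 63.85·0.4122 = 104.2 pbw (target 104.2 pbw)
  K2O: 42.12·0.6819 = 28.72 pbw (target 28.72 pbw)
  CaO: 63.85·0.5778 + 47.63·0.5544 = 63.30 pbw (target 63.30 pbw)
Consistency of the glass mass: Σ batch − LOI loss = 500.0 pbw (the targets, summed, come to 500.0 pbw; versus the stated basis of 500.0 pbw — any gap is answer rounding).
Batch total: Σ batch = 575.6 pbw; ignition loss, Σ(batch × LOI) = 75.66 pbw; yield = glass ÷ total batch = 86.86%.

Revised batch per 500.0 pbw frit:
  Mg3Si4O10(OH)2: 248.8 pbw
  Red lead: 87.39 pbw
  Calcined dolomite: 63.85 pbw
  Strontianite: 85.83 pbw
  High-calcium limestone: 47.63 pbw
  K2CO3: 42.12 pbw
Total batch = 575.6 pbw; LOI loss = 75.66 pbw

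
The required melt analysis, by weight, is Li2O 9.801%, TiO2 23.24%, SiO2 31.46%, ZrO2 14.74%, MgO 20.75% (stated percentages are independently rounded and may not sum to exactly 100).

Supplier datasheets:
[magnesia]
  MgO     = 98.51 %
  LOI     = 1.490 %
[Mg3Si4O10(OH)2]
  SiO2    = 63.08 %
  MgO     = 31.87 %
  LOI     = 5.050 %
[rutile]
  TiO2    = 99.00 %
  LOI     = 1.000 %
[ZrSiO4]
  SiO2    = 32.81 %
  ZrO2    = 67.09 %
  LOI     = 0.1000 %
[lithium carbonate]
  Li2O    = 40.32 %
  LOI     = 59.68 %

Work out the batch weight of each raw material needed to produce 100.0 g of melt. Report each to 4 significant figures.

Batch per 100.0 g melt:
  magnesia: 8.626 g
  Mg3Si4O10(OH)2: 38.45 g
  rutile: 23.47 g
  ZrSiO4: 21.97 g
  lithium carbonate: 24.31 g
Total batch = 116.8 g; LOI loss = 16.84 g; yield = 85.59%

The whole derivation keeps full float precision at every stage — in-progress results are shown, rounded to 4 significant digits, on the page. A single rounding finalizes each reported figure; derived quantities (ignition loss, totals, five oxide percentages, yield, glass mass) are re-derived at full precision starting from the weights for 100.0 g of glass exactly as shown in question or answer.
The oxide mass targets at 100.0 g melt:
  Li2O: 9.801% × 100.0 = 9.801 g
  TiO2: 23.24% × 100.0 = 23.24 g
  SiO2: 31.46% × 100.0 = 31.46 g
  ZrO2: 14.74% × 100.0 = 14.74 g
  MgO: 20.75% × 100.0 = 20.75 g
Balance tally, oxide-wise, given the weights on record, relative to the basis at hand (summed amounts equal target values exact up to rounding of places):
  Li2O: 24.31·0.4032 = 9.802 g (target 9.801 g)
  TiO2: 23.47·0.9900 = 23.24 g (target 23.24 g)
  SiO2: 38.45·0.6308 + 21.97·0.3281 = 31.46 g (target 31.46 g)
  ZrO2: 21.97·0.6709 = 14.74 g (target 14.74 g)
  MgO: 8.626·0.9851 + 38.45·0.3187 = 20.75 g (target 20.75 g)
The glass-mass cross-check: whole batch net of LOI = 99.99 g (oxide target masses add up to 99.99 g; stated basis 100.0 g — deltas are rounding alone).
Total batch = Σ batch = 116.8 g; LOI removed, Σ of batch·LOI: 16.84 g; the yield ratio, glass ÷ batch: 85.59%.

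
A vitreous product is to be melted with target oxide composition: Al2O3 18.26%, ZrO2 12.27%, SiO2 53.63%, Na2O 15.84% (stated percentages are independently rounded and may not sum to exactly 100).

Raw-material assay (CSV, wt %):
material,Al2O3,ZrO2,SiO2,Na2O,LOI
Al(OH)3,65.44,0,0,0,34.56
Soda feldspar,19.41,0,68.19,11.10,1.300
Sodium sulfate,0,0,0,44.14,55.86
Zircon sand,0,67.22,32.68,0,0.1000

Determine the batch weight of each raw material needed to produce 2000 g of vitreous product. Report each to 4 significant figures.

Batch per 2000 g vitreous product:
  Al(OH)3: 143.4 g
  Soda feldspar: 1398 g
  Sodium sulfate: 366.2 g
  Zircon sand: 365.1 g
Total batch = 2273 g; LOI loss = 272.7 g; yield = 88.00%

The intermediate values are displayed rounded to four significant digits across the worked steps — all arithmetic holds full precision through every step — every reported figure is rounded exactly once; derived quantities are rebuilt at exact precision (the yield, net glass mass, the four compositions, LOI, the totals) starting from the weights at 2000 g of glass, exactly as printed in either problem or answer.
The oxide mass targets at 2000 g vitreous product:
  Al2O3: 18.26% × 2000 = 365.2 g
  ZrO2: 12.27% × 2000 = 245.4 g
  SiO2: 53.63% × 2000 = 1073 g
  Na2O: 15.84% × 2000 = 316.8 g
Checking each oxide sum on the weights just shown, on the stated basis (every target is met by its sum net of answer rounding effects):
  Al2O3: 143.4·0.6544 + 1398·0.1941 = 365.2 g (target 365.2 g)
  ZrO2: 365.1·0.6722 = 245.4 g (target 245.4 g)
  SiO2: 1398·0.6819 + 365.1·0.3268 = 1073 g (target 1073 g)
  Na2O: 1398·0.1110 + 366.2·0.4414 = 316.8 g (target 316.8 g)
Auditing the glass mass value: whole batch net of LOI = 2000 g (summing oxide targets gives 2000 g; basis as stated: 2000 g — any gap is answer rounding).
Summing the batch: Σ batch = 2273 g; loss to ignition Σ batch·LOI = 272.7 g; glass ÷ batch gives a yield of 88.00%.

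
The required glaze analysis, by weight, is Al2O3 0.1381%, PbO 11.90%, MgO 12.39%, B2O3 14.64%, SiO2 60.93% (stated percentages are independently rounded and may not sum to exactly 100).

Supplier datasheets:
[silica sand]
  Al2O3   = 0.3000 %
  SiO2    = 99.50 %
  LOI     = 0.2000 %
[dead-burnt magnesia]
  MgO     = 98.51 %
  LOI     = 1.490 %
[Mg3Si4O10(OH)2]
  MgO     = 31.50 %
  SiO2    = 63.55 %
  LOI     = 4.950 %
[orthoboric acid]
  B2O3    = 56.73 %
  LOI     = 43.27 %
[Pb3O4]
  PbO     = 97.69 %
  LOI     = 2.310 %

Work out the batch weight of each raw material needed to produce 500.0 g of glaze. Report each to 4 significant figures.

Intermediates are displayed, rounded to four significant figures, in the working — every computation maintains full float precision all the way through. A single rounding yields every reported result — the derived quantities (the totals, glass mass, the five compositions, ignition loss, yield) are recomputed in full float precision from the batch weights at 500.0 g of glass as quoted within the problem or answer text.
Oxide-by-oxide targets in 500.0 g glaze:
  Al2O3: 0.1381% × 500.0 = 0.6905 g
  PbO: 11.90% × 500.0 = 59.50 g
  MgO: 12.39% × 500.0 = 61.95 g
  B2O3: 14.64% × 500.0 = 73.20 g
  SiO2: 60.93% × 500.0 = 304.6 g
Verifying the oxide balance working from each reported weight, at the basis given (every target is met by its sum once rounding is allowed for):
  Al2O3: 230.2·0.003000 = 0.6906 g (target 0.6905 g)
  PbO: 60.91·0.9769 = 59.50 g (target 59.50 g)
  MgO: 24.83·0.9851 + 119.0·0.3150 = 61.95 g (target 61.95 g)
  B2O3: 129.0·0.5673 = 73.18 g (target 73.20 g)
  SiO2: 230.2·0.9950 + 119.0·0.6355 = 304.7 g (target 304.6 g)
Glass mass check: whole batch net of LOI = 500.0 g (per-oxide target masses sum to 500.0 g; stated basis 500.0 g — any gap is answer rounding).
Whole-batch sum: Σ batch = 563.9 g; LOI loss = Σ batch·LOI = 63.95 g; yield, glass over the total, = 88.66%.

Batch per 500.0 g glaze:
  silica sand: 230.2 g
  dead-burnt magnesia: 24.83 g
  Mg3Si4O10(OH)2: 119.0 g
  orthoboric acid: 129.0 g
  Pb3O4: 60.91 g
Total batch = 563.9 g; LOI loss = 63.95 g; yield = 88.66%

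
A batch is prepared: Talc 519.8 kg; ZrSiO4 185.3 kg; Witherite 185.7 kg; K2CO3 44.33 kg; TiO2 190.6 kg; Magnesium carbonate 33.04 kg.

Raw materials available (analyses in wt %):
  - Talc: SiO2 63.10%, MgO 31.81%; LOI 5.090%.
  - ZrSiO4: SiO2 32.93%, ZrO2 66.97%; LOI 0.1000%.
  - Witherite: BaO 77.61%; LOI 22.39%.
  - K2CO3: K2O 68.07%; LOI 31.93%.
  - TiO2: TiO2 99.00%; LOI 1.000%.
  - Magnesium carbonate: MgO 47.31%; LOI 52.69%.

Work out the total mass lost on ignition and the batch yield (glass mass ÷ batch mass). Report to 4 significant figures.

LOI loss = 101.7 kg; glass = 1057 kg; yield = 91.22%

Working values are displayed rounded to four significant figures within the worked lines; every computation runs at full precision from first step to last; every reported figure takes just one rounding. Derived quantities are recomputed starting from the weights at 1057 kg of glass at full float precision (totals, yield, glass mass, ignition loss, the six compositions), as they appear in the problem or the answer.
Material-by-material LOI:
  Talc: 519.8 × 0.05090 = 26.46 kg
  ZrSiO4: 185.3 × 0.001000 = 0.1853 kg
  Witherite: 185.7 × 0.2239 = 41.58 kg
  K2CO3: 44.33 × 0.3193 = 14.15 kg
  TiO2: 190.6 × 0.01000 = 1.906 kg
  Magnesium carbonate: 33.04 × 0.5269 = 17.41 kg
Total LOI = 101.7 kg
Glass = batch − LOI = 1159 − 101.7 = 1057 kg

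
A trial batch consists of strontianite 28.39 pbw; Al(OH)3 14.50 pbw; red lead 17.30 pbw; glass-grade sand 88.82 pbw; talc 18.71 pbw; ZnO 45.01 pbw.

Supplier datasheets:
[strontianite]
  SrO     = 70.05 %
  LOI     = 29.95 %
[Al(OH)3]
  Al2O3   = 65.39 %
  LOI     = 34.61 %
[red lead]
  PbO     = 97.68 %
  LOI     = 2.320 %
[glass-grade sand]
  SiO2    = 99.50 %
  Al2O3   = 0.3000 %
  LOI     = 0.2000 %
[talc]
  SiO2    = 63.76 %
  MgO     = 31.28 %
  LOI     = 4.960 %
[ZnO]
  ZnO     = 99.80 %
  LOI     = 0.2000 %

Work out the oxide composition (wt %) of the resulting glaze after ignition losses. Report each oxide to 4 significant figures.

Every computation holds exact precision from first step to last; mid-chain values are shown rounded to 4 significant figures; a single rounding produces each reported figure. All derived quantities, including the totals, six oxide percentages, ignition loss, yield, glass mass, are recomputed from the weighed amounts on 197.6 pbw of glass at full precision, exactly as shown in the problem or the answer.
What the batch supplies per oxide:
  SiO2: 88.82·0.9950 + 18.71·0.6376 = 100.3 pbw
  MgO: 18.71·0.3128 = 5.852 pbw
  SrO: 28.39·0.7005 = 19.89 pbw
  PbO: 17.30·0.9768 = 16.90 pbw
  Al2O3: 14.50·0.6539 + 88.82·0.003000 = 9.748 pbw
  ZnO: 45.01·0.9980 = 44.92 pbw
LOI: 28.39·0.2995 + 14.50·0.3461 + 17.30·0.02320 + 88.82·0.002000 + 18.71·0.04960 + 45.01·0.002000 = 15.12 pbw
Net of LOI, the glass mass = 212.7 − 15.12 = 197.6 pbw (consistent with Σ oxide mass)
percent by weight: oxide/glass ×100

Glass mass = 197.6 pbw (batch 212.7 − LOI 15.12).
Composition: SiO2 50.76%, MgO 2.962%, SrO 10.06%, PbO 8.551%, Al2O3 4.933%, ZnO 22.73%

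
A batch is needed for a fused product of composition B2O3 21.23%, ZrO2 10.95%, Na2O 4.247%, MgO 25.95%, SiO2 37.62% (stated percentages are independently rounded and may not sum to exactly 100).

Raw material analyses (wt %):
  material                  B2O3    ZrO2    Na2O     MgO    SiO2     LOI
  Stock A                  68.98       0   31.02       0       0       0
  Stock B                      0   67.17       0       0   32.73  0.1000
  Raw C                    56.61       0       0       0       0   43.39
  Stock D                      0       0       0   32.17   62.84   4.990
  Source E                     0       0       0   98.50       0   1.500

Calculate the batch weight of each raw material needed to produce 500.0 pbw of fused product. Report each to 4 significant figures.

Batch per 500.0 pbw fused product:
  Stock A: 68.46 pbw
  Stock B: 81.51 pbw
  Raw C: 104.1 pbw
  Stock D: 256.9 pbw
  Source E: 47.83 pbw
Total batch = 558.8 pbw; LOI loss = 58.79 pbw; yield = 89.48%

Working values are printed rounded to 4 significant digits on the page. All internal work runs at full float precision from first step to last; each reported value undergoes a single rounding; derived quantities, which include yield, five oxide percentages, LOI, totals, glass mass, are recomputed in full precision, as written in problem or answer, starting from the weights at 500.0 pbw of glass.
Target masses of each oxide per 500.0 pbw fused product:
  B2O3: 21.23% × 500.0 = 106.2 pbw
  ZrO2: 10.95% × 500.0 = 54.75 pbw
  Na2O: 4.247% × 500.0 = 21.24 pbw
  MgO: 25.95% × 500.0 = 129.8 pbw
  SiO2: 37.62% × 500.0 = 188.1 pbw
Per-oxide balance check with the batch weights as given, against the basis in use (oxide sums agree with the targets once rounding is allowed for):
  B2O3: 68.46·0.6898 + 104.1·0.5661 = 106.2 pbw (target 106.2 pbw)
  ZrO2: 81.51·0.6717 = 54.75 pbw (target 54.75 pbw)
  Na2O: 68.46·0.3102 = 21.24 pbw (target 21.24 pbw)
  MgO: 256.9·0.3217 + 47.83·0.9850 = 129.8 pbw (target 129.8 pbw)
  SiO2: 81.51·0.3273 + 256.9·0.6284 = 188.1 pbw (target 188.1 pbw)
The glass-mass cross-check: batch total minus LOI = 500.0 pbw (summing oxide targets gives 500.0 pbw; versus the stated basis of 500.0 pbw — deltas are rounding alone).
Batch grand total — Σ batch = 558.8 pbw; loss to ignition Σ batch·LOI = 58.79 pbw; yield = glass ÷ total batch = 89.48%.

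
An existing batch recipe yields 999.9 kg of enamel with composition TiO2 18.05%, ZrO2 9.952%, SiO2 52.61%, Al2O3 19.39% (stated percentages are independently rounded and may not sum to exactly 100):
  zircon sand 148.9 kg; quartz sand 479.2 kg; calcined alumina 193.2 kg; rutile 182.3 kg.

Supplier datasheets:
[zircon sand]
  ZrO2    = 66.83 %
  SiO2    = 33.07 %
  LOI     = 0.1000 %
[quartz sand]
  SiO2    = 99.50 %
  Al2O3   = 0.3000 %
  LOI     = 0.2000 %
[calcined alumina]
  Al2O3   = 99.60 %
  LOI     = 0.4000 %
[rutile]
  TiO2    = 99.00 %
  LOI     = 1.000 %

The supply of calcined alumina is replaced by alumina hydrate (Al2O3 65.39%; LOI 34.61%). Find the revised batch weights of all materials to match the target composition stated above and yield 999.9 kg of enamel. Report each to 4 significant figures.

Revised batch per 999.9 kg enamel:
  zircon sand: 148.9 kg
  quartz sand: 479.2 kg
  alumina hydrate: 294.3 kg
  rutile: 182.3 kg
Total batch = 1105 kg; LOI loss = 104.8 kg

The working math holds full float precision in every operation. In-progress results are displayed (rounded to four significant digits) within the worked lines; each reported figure is rounded exactly once; all derived quantities, which include net glass mass, LOI, yield, the totals, four oxide percentages, are re-derived at full float precision, precisely as stated by problem or answer, from the weighed amounts for 999.9 kg of glass.
Target oxide masses per 999.9 kg enamel:
  TiO2: 18.05% × 999.9 = 180.5 kg
  ZrO2: 9.952% × 999.9 = 99.51 kg
  SiO2: 52.61% × 999.9 = 526.0 kg
  Al2O3: 19.39% × 999.9 = 193.9 kg
Verifying the oxide balance with the batch weights as given, at the basis given (delivered sums recover each target given rounding of the digits):
  TiO2: 182.3·0.9900 = 180.5 kg (target 180.5 kg)
  ZrO2: 148.9·0.6683 = 99.51 kg (target 99.51 kg)
  SiO2: 148.9·0.3307 + 479.2·0.9950 = 526.0 kg (target 526.0 kg)
  Al2O3: 479.2·0.003000 + 294.3·0.6539 = 193.9 kg (target 193.9 kg)
Consistency of the glass mass: total charge less LOI = 999.9 kg (summing oxide targets gives 999.9 kg; with the basis standing at 999.9 kg — gaps are rounding artifacts).
Summing the batch: Σ batch = 1105 kg; Σ batch·LOI gives LOI loss = 104.8 kg; yield = glass ÷ total batch = 90.51%.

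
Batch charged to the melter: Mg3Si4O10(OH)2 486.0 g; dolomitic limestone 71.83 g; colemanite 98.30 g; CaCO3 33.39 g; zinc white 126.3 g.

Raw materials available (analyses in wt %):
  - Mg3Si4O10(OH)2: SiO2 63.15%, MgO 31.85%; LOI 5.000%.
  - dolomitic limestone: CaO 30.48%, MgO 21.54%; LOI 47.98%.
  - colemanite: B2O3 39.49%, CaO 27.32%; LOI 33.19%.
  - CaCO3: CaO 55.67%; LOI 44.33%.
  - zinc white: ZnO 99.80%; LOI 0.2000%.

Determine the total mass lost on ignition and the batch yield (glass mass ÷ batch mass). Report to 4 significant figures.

LOI loss = 106.4 g; glass = 709.4 g; yield = 86.95%

Mid-chain values are shown rounded to 4 significant digits at each printed step — full float precision is maintained at all times — each reported number is rounded a single time; derived quantities (five oxide percentages, LOI, net glass mass, yield, the totals) are recomputed at full precision from the weighed amounts on 709.4 g of glass, as given in question or answer.
LOI of each material in turn:
  Mg3Si4O10(OH)2: 486.0 × 0.05000 = 24.30 g
  dolomitic limestone: 71.83 × 0.4798 = 34.46 g
  colemanite: 98.30 × 0.3319 = 32.63 g
  CaCO3: 33.39 × 0.4433 = 14.80 g
  zinc white: 126.3 × 0.002000 = 0.2526 g
Total LOI = 106.4 g
Glass = batch − LOI = 815.8 − 106.4 = 709.4 g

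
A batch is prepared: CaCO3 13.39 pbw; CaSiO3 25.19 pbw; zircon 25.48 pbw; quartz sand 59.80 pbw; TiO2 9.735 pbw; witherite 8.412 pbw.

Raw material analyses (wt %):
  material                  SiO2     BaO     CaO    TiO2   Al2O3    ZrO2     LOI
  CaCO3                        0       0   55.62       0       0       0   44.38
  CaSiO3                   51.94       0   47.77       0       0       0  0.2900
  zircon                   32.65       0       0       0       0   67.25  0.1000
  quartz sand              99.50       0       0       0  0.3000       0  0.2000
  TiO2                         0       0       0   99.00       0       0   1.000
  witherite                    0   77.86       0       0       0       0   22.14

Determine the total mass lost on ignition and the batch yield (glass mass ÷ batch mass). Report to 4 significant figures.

LOI loss = 8.120 pbw; glass = 133.9 pbw; yield = 94.28%

Values along the way are printed (rounded to 4 significant digits) on the page. Every computation runs at full precision through every step — a single rounding produces every reported result. The derived quantities are computed from the weighed amounts on 133.9 pbw of glass at full precision (six oxide percentages, LOI, yield, glass mass, totals), exactly as shown in question or answer.
Ignition loss by material:
  CaCO3: 13.39 × 0.4438 = 5.942 pbw
  CaSiO3: 25.19 × 0.002900 = 0.07305 pbw
  zircon: 25.48 × 0.001000 = 0.02548 pbw
  quartz sand: 59.80 × 0.002000 = 0.1196 pbw
  TiO2: 9.735 × 0.01000 = 0.09735 pbw
  witherite: 8.412 × 0.2214 = 1.862 pbw
Total LOI = 8.120 pbw
Glass = batch − LOI = 142.0 − 8.120 = 133.9 pbw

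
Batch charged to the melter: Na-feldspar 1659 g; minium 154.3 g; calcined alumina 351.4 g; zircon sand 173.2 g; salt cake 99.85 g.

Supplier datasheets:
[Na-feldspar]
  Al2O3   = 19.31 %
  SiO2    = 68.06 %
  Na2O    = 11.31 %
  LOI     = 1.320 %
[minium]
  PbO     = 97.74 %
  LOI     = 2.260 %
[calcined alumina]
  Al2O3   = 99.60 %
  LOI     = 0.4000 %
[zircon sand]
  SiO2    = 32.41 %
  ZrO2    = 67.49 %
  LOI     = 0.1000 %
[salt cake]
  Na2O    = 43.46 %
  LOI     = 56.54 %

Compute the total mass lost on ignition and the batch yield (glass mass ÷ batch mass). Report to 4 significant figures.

Working values appear rounded to 4 significant digits within the worked lines — all internal work maintains exact precision throughout; exactly one rounding is applied to each reported result. The derived quantities are rebuilt at exact precision (yield, net glass mass, the five compositions, ignition loss, totals) starting from the weights at 2354 g of glass as quoted within the problem or answer text.
Each material's LOI contribution:
  Na-feldspar: 1659 × 0.01320 = 21.90 g
  minium: 154.3 × 0.02260 = 3.487 g
  calcined alumina: 351.4 × 0.004000 = 1.406 g
  zircon sand: 173.2 × 0.001000 = 0.1732 g
  salt cake: 99.85 × 0.5654 = 56.46 g
Total LOI = 83.42 g
Glass = batch − LOI = 2438 − 83.42 = 2354 g

LOI loss = 83.42 g; glass = 2354 g; yield = 96.58%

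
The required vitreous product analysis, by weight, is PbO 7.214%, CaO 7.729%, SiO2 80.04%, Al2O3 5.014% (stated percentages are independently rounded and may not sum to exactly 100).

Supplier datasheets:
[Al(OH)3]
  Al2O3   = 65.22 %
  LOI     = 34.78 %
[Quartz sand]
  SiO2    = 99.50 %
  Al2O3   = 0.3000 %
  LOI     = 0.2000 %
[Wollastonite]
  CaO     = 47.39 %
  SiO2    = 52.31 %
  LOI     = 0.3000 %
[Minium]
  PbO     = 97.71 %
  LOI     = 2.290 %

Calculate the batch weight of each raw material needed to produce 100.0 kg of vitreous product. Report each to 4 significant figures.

Batch per 100.0 kg vitreous product:
  Al(OH)3: 7.357 kg
  Quartz sand: 71.87 kg
  Wollastonite: 16.31 kg
  Minium: 7.383 kg
Total batch = 102.9 kg; LOI loss = 2.921 kg; yield = 97.16%

Each numeric step holds full precision throughout. Values along the way are displayed (rounded to four significant digits) as written; each reported result receives exactly one rounding. Derived quantities, which include ignition loss, totals, four oxide percentages, net glass mass, yield, are rebuilt in full float precision, exactly as shown in question or answer, from the batch weights at 100.0 kg of glass.
Target masses of each oxide per 100.0 kg vitreous product:
  PbO: 7.214% × 100.0 = 7.214 kg
  CaO: 7.729% × 100.0 = 7.729 kg
  SiO2: 80.04% × 100.0 = 80.04 kg
  Al2O3: 5.014% × 100.0 = 5.014 kg
A balance pass over the oxides, applying the batch weights above, under the basis named above (target by target, the sums agree within answer rounding):
  PbO: 7.383·0.9771 = 7.214 kg (target 7.214 kg)
  CaO: 16.31·0.4739 = 7.729 kg (target 7.729 kg)
  SiO2: 71.87·0.9950 + 16.31·0.5231 = 80.04 kg (target 80.04 kg)
  Al2O3: 7.357·0.6522 + 71.87·0.003000 = 5.014 kg (target 5.014 kg)
The glass-mass cross-check: batch total minus LOI = 100.0 kg (oxide target masses add up to 100.0 kg; stated basis 100.0 kg — any gap is answer rounding).
Adding the batch up: Σ batch = 102.9 kg; Σ batch·LOI gives LOI loss = 2.921 kg; the yield ratio, glass ÷ batch: 97.16%.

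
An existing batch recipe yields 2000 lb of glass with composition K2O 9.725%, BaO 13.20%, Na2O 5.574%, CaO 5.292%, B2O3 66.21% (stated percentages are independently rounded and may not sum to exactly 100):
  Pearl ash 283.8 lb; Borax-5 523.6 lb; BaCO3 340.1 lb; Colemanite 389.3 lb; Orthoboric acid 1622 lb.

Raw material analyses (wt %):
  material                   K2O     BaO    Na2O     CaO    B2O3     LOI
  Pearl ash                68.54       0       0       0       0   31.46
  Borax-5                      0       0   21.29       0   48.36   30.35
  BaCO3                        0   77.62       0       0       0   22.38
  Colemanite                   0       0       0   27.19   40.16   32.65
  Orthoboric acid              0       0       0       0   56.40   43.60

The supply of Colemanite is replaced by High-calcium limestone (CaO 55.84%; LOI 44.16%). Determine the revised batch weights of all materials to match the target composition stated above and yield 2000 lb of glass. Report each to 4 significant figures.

Revised batch per 2000 lb glass:
  Pearl ash: 283.8 lb
  Borax-5: 523.6 lb
  BaCO3: 340.1 lb
  High-calcium limestone: 189.5 lb
  Orthoboric acid: 1899 lb
Total batch = 3236 lb; LOI loss = 1236 lb

All arithmetic holds full precision through every step; working values are printed (rounded to four significant figures) between the steps — a single rounding finalizes each reported figure. Derived quantities (five oxide percentages, totals, yield, ignition loss, glass mass) are recomputed starting from the weights at 2000 lb of glass at full precision, as they appear in problem or answer.
Target oxide masses per 2000 lb glass:
  K2O: 9.725% × 2000 = 194.5 lb
  BaO: 13.20% × 2000 = 264.0 lb
  Na2O: 5.574% × 2000 = 111.5 lb
  CaO: 5.292% × 2000 = 105.8 lb
  B2O3: 66.21% × 2000 = 1324 lb
A balance pass over the oxides, from the weights as reported, versus the basis set out (target by target, the sums agree given rounding of the digits):
  K2O: 283.8·0.6854 = 194.5 lb (target 194.5 lb)
  BaO: 340.1·0.7762 = 264.0 lb (target 264.0 lb)
  Na2O: 523.6·0.2129 = 111.5 lb (target 111.5 lb)
  CaO: 189.5·0.5584 = 105.8 lb (target 105.8 lb)
  B2O3: 523.6·0.4836 + 1899·0.5640 = 1324 lb (target 1324 lb)
Auditing the glass mass value: batch Σ − ignition loss = 2000 lb (the targets, summed, come to 2000 lb; against the stated basis, 2000 lb — gaps are rounding artifacts).
Batch total: Σ batch = 3236 lb; ignition loss, Σ(batch × LOI) = 1236 lb; the yield ratio, glass ÷ batch: 61.81%.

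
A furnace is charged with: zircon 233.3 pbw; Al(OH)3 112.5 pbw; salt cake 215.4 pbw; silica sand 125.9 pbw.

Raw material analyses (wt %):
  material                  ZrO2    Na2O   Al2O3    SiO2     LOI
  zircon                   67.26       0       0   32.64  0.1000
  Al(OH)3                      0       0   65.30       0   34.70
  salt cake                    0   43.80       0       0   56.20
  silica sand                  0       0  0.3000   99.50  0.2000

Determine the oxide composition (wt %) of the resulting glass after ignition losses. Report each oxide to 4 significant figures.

Glass mass = 526.5 pbw (batch 687.1 − LOI 160.6).
Composition: ZrO2 29.80%, Na2O 17.92%, Al2O3 14.02%, SiO2 38.25%

Each numeric step holds full float precision at all times; working values are printed with 4-significant-digit rounding across the worked steps. Each reported figure is rounded a single time; derived quantities, including yield, ignition loss, the four compositions, net glass mass, totals, are computed using the weight values on 526.5 pbw of glass in full float precision, exactly as shown in question or answer.
Per-oxide mass from batch:
  ZrO2: 233.3·0.6726 = 156.9 pbw
  Na2O: 215.4·0.4380 = 94.35 pbw
  Al2O3: 112.5·0.6530 + 125.9·0.003000 = 73.84 pbw
  SiO2: 233.3·0.3264 + 125.9·0.9950 = 201.4 pbw
LOI: 233.3·0.001000 + 112.5·0.3470 + 215.4·0.5620 + 125.9·0.002000 = 160.6 pbw
The glass mass, total less LOI, = 687.1 − 160.6 = 526.5 pbw (= the summed oxide contributions)
percent by weight: oxide/glass ×100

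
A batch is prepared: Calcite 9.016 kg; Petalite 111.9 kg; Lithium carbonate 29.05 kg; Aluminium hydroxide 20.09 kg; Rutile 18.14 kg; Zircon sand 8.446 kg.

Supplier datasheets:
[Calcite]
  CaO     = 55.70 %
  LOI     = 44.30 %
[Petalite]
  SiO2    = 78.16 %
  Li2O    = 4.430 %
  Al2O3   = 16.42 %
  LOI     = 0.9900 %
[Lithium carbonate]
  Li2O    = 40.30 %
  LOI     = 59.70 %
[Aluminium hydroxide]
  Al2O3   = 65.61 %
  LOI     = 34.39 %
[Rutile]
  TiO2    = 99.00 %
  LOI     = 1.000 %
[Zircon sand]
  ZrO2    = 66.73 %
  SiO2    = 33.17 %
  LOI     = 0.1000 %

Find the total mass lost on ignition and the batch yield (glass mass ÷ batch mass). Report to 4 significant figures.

Rounding to four significant figures extends to every working value as printed. Exact precision is kept throughout; every reported value is rounded just once. The derived quantities, which include the six compositions, the yield, totals, glass mass, ignition loss, are rebuilt at full float precision, as given in either problem or answer, from the weighed amounts at 167.1 kg of glass.
Each material's LOI contribution:
  Calcite: 9.016 × 0.4430 = 3.994 kg
  Petalite: 111.9 × 0.009900 = 1.108 kg
  Lithium carbonate: 29.05 × 0.5970 = 17.34 kg
  Aluminium hydroxide: 20.09 × 0.3439 = 6.909 kg
  Rutile: 18.14 × 0.01000 = 0.1814 kg
  Zircon sand: 8.446 × 0.001000 = 0.008446 kg
Total LOI = 29.54 kg
Glass = batch − LOI = 196.6 − 29.54 = 167.1 kg

LOI loss = 29.54 kg; glass = 167.1 kg; yield = 84.98%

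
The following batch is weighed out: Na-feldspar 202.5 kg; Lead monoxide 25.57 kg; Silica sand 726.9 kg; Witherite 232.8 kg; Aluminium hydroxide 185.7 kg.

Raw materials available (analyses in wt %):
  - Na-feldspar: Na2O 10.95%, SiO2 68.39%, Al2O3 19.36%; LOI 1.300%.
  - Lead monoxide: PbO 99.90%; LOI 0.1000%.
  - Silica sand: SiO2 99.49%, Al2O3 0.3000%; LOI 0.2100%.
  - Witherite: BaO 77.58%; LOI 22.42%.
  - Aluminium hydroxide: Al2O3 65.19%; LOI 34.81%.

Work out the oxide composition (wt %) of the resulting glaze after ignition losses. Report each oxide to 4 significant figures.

The whole derivation carries full precision end to end — in-progress results are shown, with 4-significant-digit rounding, at each printed step — every reported result is rounded a single time; derived quantities are computed in full float precision (totals, the yield, the five compositions, LOI, glass mass) starting from the weights for 1252 kg of glass, exactly as shown in the problem or the answer.
Per-oxide mass from batch:
  Na2O: 202.5·0.1095 = 22.17 kg
  SiO2: 202.5·0.6839 + 726.9·0.9949 = 861.7 kg
  PbO: 25.57·0.9990 = 25.54 kg
  Al2O3: 202.5·0.1936 + 726.9·0.003000 + 185.7·0.6519 = 162.4 kg
  BaO: 232.8·0.7758 = 180.6 kg
LOI: 202.5·0.01300 + 25.57·0.001000 + 726.9·0.002100 + 232.8·0.2242 + 185.7·0.3481 = 121.0 kg
Net of LOI, the glass mass = 1373 − 121.0 = 1252 kg (= Σ oxide masses)
percent share: oxide ÷ glass, ×100

Glass mass = 1252 kg (batch 1373 − LOI 121.0).
Composition: Na2O 1.770%, SiO2 68.80%, PbO 2.040%, Al2O3 12.97%, BaO 14.42%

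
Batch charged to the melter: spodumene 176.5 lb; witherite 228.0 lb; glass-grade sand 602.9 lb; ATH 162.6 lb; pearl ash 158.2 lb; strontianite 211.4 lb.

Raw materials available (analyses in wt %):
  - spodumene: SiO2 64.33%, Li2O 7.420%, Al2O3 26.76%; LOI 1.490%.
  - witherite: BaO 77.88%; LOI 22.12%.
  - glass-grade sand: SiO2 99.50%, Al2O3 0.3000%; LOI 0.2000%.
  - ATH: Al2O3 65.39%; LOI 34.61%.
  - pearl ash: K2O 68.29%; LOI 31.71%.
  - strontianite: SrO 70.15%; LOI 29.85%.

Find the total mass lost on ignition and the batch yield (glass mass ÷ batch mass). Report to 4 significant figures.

In-progress results appear rounded to 4 significant digits alongside each step. Each numeric step keeps exact precision end to end — every reported number includes exactly one rounding — all derived quantities, which include glass mass, the yield, six oxide percentages, the totals, LOI, are carried at exact precision, exactly as printed in problem or answer, from the weighed amounts at 1316 lb of glass.
Ignition loss by material:
  spodumene: 176.5 × 0.01490 = 2.630 lb
  witherite: 228.0 × 0.2212 = 50.43 lb
  glass-grade sand: 602.9 × 0.002000 = 1.206 lb
  ATH: 162.6 × 0.3461 = 56.28 lb
  pearl ash: 158.2 × 0.3171 = 50.17 lb
  strontianite: 211.4 × 0.2985 = 63.10 lb
Total LOI = 223.8 lb
Glass = batch − LOI = 1540 − 223.8 = 1316 lb

LOI loss = 223.8 lb; glass = 1316 lb; yield = 85.46%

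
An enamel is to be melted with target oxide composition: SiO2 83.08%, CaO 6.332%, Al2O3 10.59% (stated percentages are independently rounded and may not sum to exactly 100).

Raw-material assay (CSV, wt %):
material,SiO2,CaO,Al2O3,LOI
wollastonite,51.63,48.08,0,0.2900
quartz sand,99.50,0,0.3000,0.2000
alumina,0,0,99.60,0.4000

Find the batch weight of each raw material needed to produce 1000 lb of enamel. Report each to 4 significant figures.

Values along the way are displayed, rounded to four significant digits, in the working. All internal work holds exact precision through every step; every reported figure receives exactly one rounding. Derived quantities (net glass mass, the totals, ignition loss, the yield, three oxide percentages) are computed at exact precision starting from the weights per 1000 lb of glass, as quoted within problem or answer.
Oxide mass targets, per 1000 lb enamel:
  SiO2: 83.08% × 1000 = 830.8 lb
  CaO: 6.332% × 1000 = 63.32 lb
  Al2O3: 10.59% × 1000 = 105.9 lb
Balance tally, oxide-wise, applying the batch weights above, relative to the basis at hand (each sum matches its target mass within answer rounding):
  SiO2: 131.7·0.5163 + 766.6·0.9950 = 830.8 lb (target 830.8 lb)
  CaO: 131.7·0.4808 = 63.32 lb (target 63.32 lb)
  Al2O3: 766.6·0.003000 + 104.0·0.9960 = 105.9 lb (target 105.9 lb)
Consistency of the glass mass: net batch after ignition = 1000 lb (the Σ of target masses is 1000 lb; the stated basis being 1000 lb — rounding explains the deltas).
Whole-batch sum: Σ batch = 1002 lb; LOI removed, Σ of batch·LOI: 2.331 lb; as yield: glass ÷ batch → 99.77%.

Batch per 1000 lb enamel:
  wollastonite: 131.7 lb
  quartz sand: 766.6 lb
  alumina: 104.0 lb
Total batch = 1002 lb; LOI loss = 2.331 lb; yield = 99.77%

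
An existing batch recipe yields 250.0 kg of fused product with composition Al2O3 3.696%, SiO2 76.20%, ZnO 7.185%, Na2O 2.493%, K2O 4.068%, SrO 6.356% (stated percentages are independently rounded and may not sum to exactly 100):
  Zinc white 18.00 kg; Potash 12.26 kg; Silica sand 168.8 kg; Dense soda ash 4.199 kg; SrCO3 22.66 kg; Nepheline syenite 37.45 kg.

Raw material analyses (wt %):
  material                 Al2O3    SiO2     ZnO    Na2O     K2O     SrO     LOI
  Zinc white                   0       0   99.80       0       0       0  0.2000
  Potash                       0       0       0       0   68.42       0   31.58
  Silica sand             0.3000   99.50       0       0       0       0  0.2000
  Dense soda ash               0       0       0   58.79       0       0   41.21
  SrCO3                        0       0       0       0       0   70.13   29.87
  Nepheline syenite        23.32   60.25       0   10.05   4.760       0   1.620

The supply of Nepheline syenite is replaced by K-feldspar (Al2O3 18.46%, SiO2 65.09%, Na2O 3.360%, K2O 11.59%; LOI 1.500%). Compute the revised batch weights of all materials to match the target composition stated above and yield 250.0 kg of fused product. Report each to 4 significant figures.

Every computation holds exact precision all the way through. The intermediate values are displayed rounded off to 4 significant digits in the printout. Each reported result receives exactly one rounding. All derived quantities, which include yield, six oxide percentages, net glass mass, totals, LOI, are carried in full float precision, as set out in the problem or the answer, from the weighed amounts per 250.0 kg of glass.
Oxide-by-oxide targets in 250.0 kg fused product:
  Al2O3: 3.696% × 250.0 = 9.240 kg
  SiO2: 76.20% × 250.0 = 190.5 kg
  ZnO: 7.185% × 250.0 = 17.96 kg
  Na2O: 2.493% × 250.0 = 6.232 kg
  K2O: 4.068% × 250.0 = 10.17 kg
  SrO: 6.356% × 250.0 = 15.89 kg
Checking each oxide sum given the weights on record, on the stated basis (each sum matches its target mass net of answer rounding effects):
  Al2O3: 160.4·0.003000 + 47.45·0.1846 = 9.240 kg (target 9.240 kg)
  SiO2: 160.4·0.9950 + 47.45·0.6509 = 190.5 kg (target 190.5 kg)
  ZnO: 18.00·0.9980 = 17.96 kg (target 17.96 kg)
  Na2O: 7.890·0.5879 + 47.45·0.03360 = 6.233 kg (target 6.232 kg)
  K2O: 6.827·0.6842 + 47.45·0.1159 = 10.17 kg (target 10.17 kg)
  SrO: 22.66·0.7013 = 15.89 kg (target 15.89 kg)
The glass-mass cross-check: the batch minus its LOI: 250.0 kg (oxide target masses add up to 250.0 kg; the stated basis being 250.0 kg — any gap is answer rounding).
Summing the batch: Σ batch = 263.2 kg; loss to ignition Σ batch·LOI = 13.24 kg; yield: glass divided by total = 94.97%.

Revised batch per 250.0 kg fused product:
  Zinc white: 18.00 kg
  Potash: 6.827 kg
  Silica sand: 160.4 kg
  Dense soda ash: 7.890 kg
  SrCO3: 22.66 kg
  K-feldspar: 47.45 kg
Total batch = 263.2 kg; LOI loss = 13.24 kg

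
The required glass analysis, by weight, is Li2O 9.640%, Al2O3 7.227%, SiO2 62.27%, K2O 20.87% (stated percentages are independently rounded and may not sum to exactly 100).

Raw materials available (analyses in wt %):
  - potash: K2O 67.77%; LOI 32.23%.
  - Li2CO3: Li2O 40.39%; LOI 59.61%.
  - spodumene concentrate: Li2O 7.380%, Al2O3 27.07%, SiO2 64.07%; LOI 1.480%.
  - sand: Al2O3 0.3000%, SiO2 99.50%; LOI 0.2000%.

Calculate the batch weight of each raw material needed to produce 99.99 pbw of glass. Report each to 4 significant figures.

Values along the way appear with 4-significant-digit rounding on the page; the whole derivation carries exact precision in every operation. A single rounding completes each reported figure — the derived quantities are recomputed starting from the weights for 99.99 pbw of glass at full float precision (the totals, LOI, yield, four oxide percentages, glass mass), as quoted within question or answer.
Oxide mass targets, per 99.99 pbw glass:
  Li2O: 9.640% × 99.99 = 9.639 pbw
  Al2O3: 7.227% × 99.99 = 7.226 pbw
  SiO2: 62.27% × 99.99 = 62.26 pbw
  K2O: 20.87% × 99.99 = 20.87 pbw
Oxide-by-oxide audit on the weights just shown, against the basis in use (each sum matches its target mass once rounding is allowed for):
  Li2O: 19.08·0.4039 + 26.19·0.07380 = 9.639 pbw (target 9.639 pbw)
  Al2O3: 26.19·0.2707 + 45.71·0.003000 = 7.227 pbw (target 7.226 pbw)
  SiO2: 26.19·0.6407 + 45.71·0.9950 = 62.26 pbw (target 62.26 pbw)
  K2O: 30.79·0.6777 = 20.87 pbw (target 20.87 pbw)
Glass mass check: Σ batch − LOI loss = 99.99 pbw (summing oxide targets gives 100.0 pbw; basis as stated: 99.99 pbw — gaps are rounding artifacts).
Batch grand total — Σ batch = 121.8 pbw; LOI loss = Σ batch·LOI = 21.78 pbw; glass ÷ batch gives a yield of 82.12%.

Batch per 99.99 pbw glass:
  potash: 30.79 pbw
  Li2CO3: 19.08 pbw
  spodumene concentrate: 26.19 pbw
  sand: 45.71 pbw
Total batch = 121.8 pbw; LOI loss = 21.78 pbw; yield = 82.12%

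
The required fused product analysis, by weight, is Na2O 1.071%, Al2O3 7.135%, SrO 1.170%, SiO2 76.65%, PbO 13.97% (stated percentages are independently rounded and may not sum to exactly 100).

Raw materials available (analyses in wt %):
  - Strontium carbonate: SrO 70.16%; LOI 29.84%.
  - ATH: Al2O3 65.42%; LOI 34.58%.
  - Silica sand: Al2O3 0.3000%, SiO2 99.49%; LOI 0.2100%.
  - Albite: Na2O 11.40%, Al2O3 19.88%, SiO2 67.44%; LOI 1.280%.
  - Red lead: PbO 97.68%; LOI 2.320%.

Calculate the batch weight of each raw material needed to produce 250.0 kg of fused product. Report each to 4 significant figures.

Working values appear, with 4-significant-figure rounding, at each printed step — the whole derivation holds exact precision throughout. Every reported value takes exactly one rounding; all derived quantities, which include the totals, ignition loss, the five compositions, glass mass, yield, are computed in full precision, as given in problem or answer, using the weight values at 250.0 kg of glass.
The oxide mass targets at 250.0 kg fused product:
  Na2O: 1.071% × 250.0 = 2.678 kg
  Al2O3: 7.135% × 250.0 = 17.84 kg
  SrO: 1.170% × 250.0 = 2.925 kg
  SiO2: 76.65% × 250.0 = 191.6 kg
  PbO: 13.97% × 250.0 = 34.92 kg
Verifying the oxide balance applying the batch weights above, on the stated basis (summed amounts equal target values within answer rounding):
  Na2O: 23.49·0.1140 = 2.678 kg (target 2.678 kg)
  Al2O3: 19.32·0.6542 + 176.7·0.003000 + 23.49·0.1988 = 17.84 kg (target 17.84 kg)
  SrO: 4.169·0.7016 = 2.925 kg (target 2.925 kg)
  SiO2: 176.7·0.9949 + 23.49·0.6744 = 191.6 kg (target 191.6 kg)
  PbO: 35.75·0.9768 = 34.92 kg (target 34.92 kg)
Auditing the glass mass value: total batch − LOI = 250.0 kg (targets for the oxides total 250.0 kg; basis as stated: 250.0 kg — rounding explains the deltas).
Summing the batch: Σ batch = 259.4 kg; LOI loss = Σ batch·LOI = 9.426 kg; yield = glass ÷ total batch = 96.37%.

Batch per 250.0 kg fused product:
  Strontium carbonate: 4.169 kg
  ATH: 19.32 kg
  Silica sand: 176.7 kg
  Albite: 23.49 kg
  Red lead: 35.75 kg
Total batch = 259.4 kg; LOI loss = 9.426 kg; yield = 96.37%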